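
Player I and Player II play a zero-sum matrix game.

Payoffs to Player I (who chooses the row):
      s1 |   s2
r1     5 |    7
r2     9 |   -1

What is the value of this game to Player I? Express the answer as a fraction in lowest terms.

Row minima are 5 and -1, so Player I's maximin is 5; column maxima are 9 and 7, so Player II's minimax is 7. These differ, so the equilibrium is in mixed strategies.
Let Player I play r1 with probability p. Player II is indifferent when 5p + 9(1−p) = 7p − (1−p), giving p = 5/6.
Let Player II play s1 with probability q. Player I is indifferent when 5q + 7(1−q) = 9q − (1−q), giving q = 2/3.
The value is 5·(2/3) + (7)·(1/3) = 17/3.

17/3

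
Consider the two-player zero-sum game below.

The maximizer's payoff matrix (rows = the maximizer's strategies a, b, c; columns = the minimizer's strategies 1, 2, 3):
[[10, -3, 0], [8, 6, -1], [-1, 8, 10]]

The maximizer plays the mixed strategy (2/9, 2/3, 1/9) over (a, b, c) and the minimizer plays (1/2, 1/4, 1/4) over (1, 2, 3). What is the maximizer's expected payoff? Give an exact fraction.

44/9

Against (1/2, 1/4, 1/4), each row's expected payoff is a: 17/4; b: 21/4; c: 4.
Taking the (2/9, 2/3, 1/9)-weighted average: (2/9)·(17/4) + (2/3)·(21/4) + (1/9)·(4) = 44/9.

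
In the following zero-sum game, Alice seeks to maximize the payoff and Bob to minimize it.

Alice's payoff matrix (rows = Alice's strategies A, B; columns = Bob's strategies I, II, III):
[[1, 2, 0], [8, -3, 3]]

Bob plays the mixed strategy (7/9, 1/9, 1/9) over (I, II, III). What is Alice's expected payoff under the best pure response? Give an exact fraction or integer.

A: (1)·(7/9) + (2)·(1/9) + (0)·(1/9) = 1.
B: (8)·(7/9) + (-3)·(1/9) + (3)·(1/9) = 56/9.
The best pure response is B with expected payoff 56/9.

56/9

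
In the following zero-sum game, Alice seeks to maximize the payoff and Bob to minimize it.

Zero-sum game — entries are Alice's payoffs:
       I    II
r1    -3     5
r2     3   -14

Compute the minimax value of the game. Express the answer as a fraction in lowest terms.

-27/25

Row minima are -3 and -14, so Alice's maximin is -3; column maxima are 3 and 5, so Bob's minimax is 3. These differ, so the equilibrium is in mixed strategies.
Let Alice play r1 with probability p. Bob is indifferent when −3p + 3(1−p) = 5p − 14(1−p), giving p = 17/25.
Let Bob play I with probability q. Alice is indifferent when −3q + 5(1−q) = 3q − 14(1−q), giving q = 19/25.
The value is -3·(19/25) + (5)·(6/25) = -27/25.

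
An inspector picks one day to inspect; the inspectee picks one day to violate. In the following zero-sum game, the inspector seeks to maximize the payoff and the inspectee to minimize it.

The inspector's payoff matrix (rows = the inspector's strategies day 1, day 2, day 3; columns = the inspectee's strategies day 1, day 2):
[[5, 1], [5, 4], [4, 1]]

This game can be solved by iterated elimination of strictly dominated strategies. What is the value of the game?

4

Column day 1 is strictly dominated by day 2 for the inspectee (1<5, 4<5, 1<4); eliminate day 1.
Row day 3 is strictly dominated by row day 2 (4>1); eliminate day 3.
Row day 1 is strictly dominated by row day 2 (4>1); eliminate day 1.
Only (day 2, day 2) remains, with payoff 4.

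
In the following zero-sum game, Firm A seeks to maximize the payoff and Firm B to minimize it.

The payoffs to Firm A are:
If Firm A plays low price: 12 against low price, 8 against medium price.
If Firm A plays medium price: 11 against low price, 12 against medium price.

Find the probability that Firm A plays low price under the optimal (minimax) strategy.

1/5

Row minima are 8 and 11, so Firm A's maximin is 11; column maxima are 12 and 12, so Firm B's minimax is 12. These differ, so the equilibrium is in mixed strategies.
Let Firm A play low price with probability p. Firm B is indifferent when 12p + 11(1−p) = 8p + 12(1−p), giving p = 1/5.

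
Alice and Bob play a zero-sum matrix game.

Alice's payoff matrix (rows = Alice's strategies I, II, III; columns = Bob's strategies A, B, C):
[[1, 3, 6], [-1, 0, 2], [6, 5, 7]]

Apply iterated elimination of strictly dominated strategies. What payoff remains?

5

Column C is strictly dominated by A for Bob (1<6, -1<2, 6<7); eliminate C.
Row I is strictly dominated by row III (6>1, 5>3); eliminate I.
Row II is strictly dominated by row III (6>-1, 5>0); eliminate II.
Column A is strictly dominated by B for Bob (5<6); eliminate A.
Only (III, B) remains, with payoff 5.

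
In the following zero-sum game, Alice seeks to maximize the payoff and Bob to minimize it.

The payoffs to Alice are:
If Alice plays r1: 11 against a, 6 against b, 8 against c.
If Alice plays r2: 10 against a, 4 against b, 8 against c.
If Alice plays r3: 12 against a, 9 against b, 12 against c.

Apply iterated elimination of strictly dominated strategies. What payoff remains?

9

Column a is strictly dominated by b for Bob (6<11, 4<10, 9<12); eliminate a.
Row r2 is strictly dominated by row r3 (9>4, 12>8); eliminate r2.
Column c is strictly dominated by b for Bob (6<8, 9<12); eliminate c.
Row r1 is strictly dominated by row r3 (9>6); eliminate r1.
Only (r3, b) remains, with payoff 9.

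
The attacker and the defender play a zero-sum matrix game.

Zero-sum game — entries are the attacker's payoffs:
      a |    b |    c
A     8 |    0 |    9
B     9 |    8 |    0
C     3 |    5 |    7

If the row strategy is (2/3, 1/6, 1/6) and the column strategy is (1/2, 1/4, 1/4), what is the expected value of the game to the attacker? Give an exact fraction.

Against (1/2, 1/4, 1/4), each row's expected payoff is A: 25/4; B: 13/2; C: 9/2.
Taking the (2/3, 1/6, 1/6)-weighted average: (2/3)·(25/4) + (1/6)·(13/2) + (1/6)·(9/2) = 6.

6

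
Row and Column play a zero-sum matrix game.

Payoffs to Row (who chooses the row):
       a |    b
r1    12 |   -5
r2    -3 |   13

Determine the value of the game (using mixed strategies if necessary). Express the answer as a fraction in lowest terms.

47/11

Row minima are -5 and -3, so Row's maximin is -3; column maxima are 12 and 13, so Column's minimax is 12. These differ, so the equilibrium is in mixed strategies.
Let Row play r1 with probability p. Column is indifferent when 12p − 3(1−p) = −5p + 13(1−p), giving p = 16/33.
Let Column play a with probability q. Row is indifferent when 12q − 5(1−q) = −3q + 13(1−q), giving q = 6/11.
The value is 12·(6/11) + (-5)·(5/11) = 47/11.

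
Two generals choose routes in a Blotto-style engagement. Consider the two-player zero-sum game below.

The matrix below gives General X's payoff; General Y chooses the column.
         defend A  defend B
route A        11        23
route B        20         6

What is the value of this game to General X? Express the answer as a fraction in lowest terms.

Row minima are 11 and 6, so General X's maximin is 11; column maxima are 20 and 23, so General Y's minimax is 20. These differ, so the equilibrium is in mixed strategies.
Let General X play route A with probability p. General Y is indifferent when 11p + 20(1−p) = 23p + 6(1−p), giving p = 7/13.
Let General Y play defend A with probability q. General X is indifferent when 11q + 23(1−q) = 20q + 6(1−q), giving q = 17/26.
The value is 11·(17/26) + (23)·(9/26) = 197/13.

197/13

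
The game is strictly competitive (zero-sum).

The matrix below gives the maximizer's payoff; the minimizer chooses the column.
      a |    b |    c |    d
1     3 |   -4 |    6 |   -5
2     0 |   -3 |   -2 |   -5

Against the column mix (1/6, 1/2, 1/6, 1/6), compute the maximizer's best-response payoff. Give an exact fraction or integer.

1: (3)·(1/6) + (-4)·(1/2) + (6)·(1/6) + (-5)·(1/6) = -4/3.
2: (0)·(1/6) + (-3)·(1/2) + (-2)·(1/6) + (-5)·(1/6) = -8/3.
The best pure response is 1 with expected payoff -4/3.

-4/3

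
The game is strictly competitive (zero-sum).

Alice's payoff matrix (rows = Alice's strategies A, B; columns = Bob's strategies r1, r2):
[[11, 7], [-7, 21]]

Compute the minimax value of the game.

35/4

Row minima are 7 and -7, so Alice's maximin is 7; column maxima are 11 and 21, so Bob's minimax is 11. These differ, so the equilibrium is in mixed strategies.
Let Alice play A with probability p. Bob is indifferent when 11p − 7(1−p) = 7p + 21(1−p), giving p = 7/8.
Let Bob play r1 with probability q. Alice is indifferent when 11q + 7(1−q) = −7q + 21(1−q), giving q = 7/16.
The value is 11·(7/16) + (7)·(9/16) = 35/4.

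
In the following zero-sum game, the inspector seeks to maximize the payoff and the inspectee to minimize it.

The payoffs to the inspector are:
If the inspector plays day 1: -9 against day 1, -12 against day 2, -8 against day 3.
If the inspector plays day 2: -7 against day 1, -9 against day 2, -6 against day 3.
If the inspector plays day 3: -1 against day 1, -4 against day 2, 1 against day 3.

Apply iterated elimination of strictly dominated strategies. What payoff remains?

-4

Row day 1 is strictly dominated by row day 2 (-7>-9, -9>-12, -6>-8); eliminate day 1.
Column day 1 is strictly dominated by day 2 for the inspectee (-9<-7, -4<-1); eliminate day 1.
Column day 3 is strictly dominated by day 2 for the inspectee (-9<-6, -4<1); eliminate day 3.
Row day 2 is strictly dominated by row day 3 (-4>-9); eliminate day 2.
Only (day 3, day 2) remains, with payoff -4.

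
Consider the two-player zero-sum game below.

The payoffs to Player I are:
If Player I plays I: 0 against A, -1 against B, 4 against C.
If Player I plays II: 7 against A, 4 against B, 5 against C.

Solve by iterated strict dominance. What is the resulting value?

Column A is strictly dominated by B for Player II (-1<0, 4<7); eliminate A.
Column C is strictly dominated by B for Player II (-1<4, 4<5); eliminate C.
Row I is strictly dominated by row II (4>-1); eliminate I.
Only (II, B) remains, with payoff 4.

4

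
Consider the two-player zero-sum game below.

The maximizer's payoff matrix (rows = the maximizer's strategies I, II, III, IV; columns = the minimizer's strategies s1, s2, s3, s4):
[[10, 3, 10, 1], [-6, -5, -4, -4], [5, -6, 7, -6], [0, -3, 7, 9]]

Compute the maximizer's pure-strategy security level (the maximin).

1

The worst-case payoff for each row is I: 1, II: -6, III: -6, IV: -3.
The best of these is 1.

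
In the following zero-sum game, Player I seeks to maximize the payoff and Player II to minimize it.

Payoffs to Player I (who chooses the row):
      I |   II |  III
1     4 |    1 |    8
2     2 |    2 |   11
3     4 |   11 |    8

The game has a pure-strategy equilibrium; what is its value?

4

Row minima: 1, 2, 4 → Player I's maximin is 4.
Column maxima: 4, 11, 11 → Player II's minimax is 4.
They coincide at (3, I), so the value is 4.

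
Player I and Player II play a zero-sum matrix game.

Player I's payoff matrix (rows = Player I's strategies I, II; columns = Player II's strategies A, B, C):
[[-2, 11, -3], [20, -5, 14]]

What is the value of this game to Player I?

Column A is strictly dominated by C for Player II (it gives Player I more in every row).
The remaining 2×2 game on (I, II) × (B, C) has no saddle point. Let Player I play I with probability p; indifference gives 11p − 5(1−p) = −3p + 14(1−p), so p = 19/33.
Similarly Player II's optimal q on B is 17/33, and the value is 11·(17/33) + (-3)·(16/33) = 139/33.

139/33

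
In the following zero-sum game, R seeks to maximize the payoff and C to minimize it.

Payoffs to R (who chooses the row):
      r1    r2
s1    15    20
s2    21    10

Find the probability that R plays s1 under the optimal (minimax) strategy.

Row minima are 15 and 10, so R's maximin is 15; column maxima are 21 and 20, so C's minimax is 20. These differ, so the equilibrium is in mixed strategies.
Let R play s1 with probability p. C is indifferent when 15p + 21(1−p) = 20p + 10(1−p), giving p = 11/16.

11/16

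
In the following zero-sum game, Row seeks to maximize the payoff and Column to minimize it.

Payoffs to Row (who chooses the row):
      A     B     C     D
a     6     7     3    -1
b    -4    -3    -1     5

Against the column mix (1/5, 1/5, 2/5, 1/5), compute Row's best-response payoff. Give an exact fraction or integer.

a: (6)·(1/5) + (7)·(1/5) + (3)·(2/5) + (-1)·(1/5) = 18/5.
b: (-4)·(1/5) + (-3)·(1/5) + (-1)·(2/5) + (5)·(1/5) = -4/5.
The best pure response is a with expected payoff 18/5.

18/5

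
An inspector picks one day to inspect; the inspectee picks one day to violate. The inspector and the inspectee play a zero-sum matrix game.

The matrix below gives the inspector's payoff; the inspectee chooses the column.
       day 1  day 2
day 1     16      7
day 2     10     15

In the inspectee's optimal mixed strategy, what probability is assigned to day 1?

4/7

Row minima are 7 and 10, so the inspector's maximin is 10; column maxima are 16 and 15, so the inspectee's minimax is 15. These differ, so the equilibrium is in mixed strategies.
Let the inspectee play day 1 with probability q. The inspector is indifferent when 16q + 7(1−q) = 10q + 15(1−q), giving q = 4/7.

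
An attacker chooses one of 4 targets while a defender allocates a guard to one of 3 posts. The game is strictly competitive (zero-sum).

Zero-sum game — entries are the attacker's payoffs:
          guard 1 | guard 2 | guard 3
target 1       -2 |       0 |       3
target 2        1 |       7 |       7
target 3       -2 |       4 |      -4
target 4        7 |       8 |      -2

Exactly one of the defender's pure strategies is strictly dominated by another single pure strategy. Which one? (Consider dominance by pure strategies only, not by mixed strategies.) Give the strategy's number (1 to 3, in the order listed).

The defender prefers columns that give the attacker less. Compare guard 2 with guard 1: -2 < 0, 1 < 7, -2 < 4, 7 < 8.
So guard 1 strictly dominates guard 2 for the defender; guard 2 is strictly dominated.

2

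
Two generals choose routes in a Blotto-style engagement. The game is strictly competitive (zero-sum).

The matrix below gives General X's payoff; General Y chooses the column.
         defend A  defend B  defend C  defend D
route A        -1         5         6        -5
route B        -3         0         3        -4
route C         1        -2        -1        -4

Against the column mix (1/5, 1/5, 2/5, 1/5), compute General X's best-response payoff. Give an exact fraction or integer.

route A: (-1)·(1/5) + (5)·(1/5) + (6)·(2/5) + (-5)·(1/5) = 11/5.
route B: (-3)·(1/5) + (0)·(1/5) + (3)·(2/5) + (-4)·(1/5) = -1/5.
route C: (1)·(1/5) + (-2)·(1/5) + (-1)·(2/5) + (-4)·(1/5) = -7/5.
The best pure response is route A with expected payoff 11/5.

11/5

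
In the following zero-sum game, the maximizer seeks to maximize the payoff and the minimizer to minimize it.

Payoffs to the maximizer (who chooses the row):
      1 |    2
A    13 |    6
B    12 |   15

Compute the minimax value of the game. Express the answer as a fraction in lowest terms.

123/10

Row minima are 6 and 12, so the maximizer's maximin is 12; column maxima are 13 and 15, so the minimizer's minimax is 13. These differ, so the equilibrium is in mixed strategies.
Let the maximizer play A with probability p. The minimizer is indifferent when 13p + 12(1−p) = 6p + 15(1−p), giving p = 3/10.
Let the minimizer play 1 with probability q. The maximizer is indifferent when 13q + 6(1−q) = 12q + 15(1−q), giving q = 9/10.
The value is 13·(9/10) + (6)·(1/10) = 123/10.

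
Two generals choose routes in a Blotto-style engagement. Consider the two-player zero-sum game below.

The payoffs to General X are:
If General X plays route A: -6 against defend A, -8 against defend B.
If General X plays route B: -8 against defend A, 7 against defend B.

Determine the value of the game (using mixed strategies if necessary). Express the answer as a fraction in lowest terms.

Row minima are -8 and -8, so General X's maximin is -8; column maxima are -6 and 7, so General Y's minimax is -6. These differ, so the equilibrium is in mixed strategies.
Let General X play route A with probability p. General Y is indifferent when −6p − 8(1−p) = −8p + 7(1−p), giving p = 15/17.
Let General Y play defend A with probability q. General X is indifferent when −6q − 8(1−q) = −8q + 7(1−q), giving q = 15/17.
The value is -6·(15/17) + (-8)·(2/17) = -106/17.

-106/17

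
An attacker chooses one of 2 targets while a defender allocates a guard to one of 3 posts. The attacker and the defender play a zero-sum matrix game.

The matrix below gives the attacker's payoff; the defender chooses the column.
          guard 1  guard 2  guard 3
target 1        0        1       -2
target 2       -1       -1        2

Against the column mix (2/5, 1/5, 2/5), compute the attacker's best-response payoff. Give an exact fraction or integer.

1/5

target 1: (0)·(2/5) + (1)·(1/5) + (-2)·(2/5) = -3/5.
target 2: (-1)·(2/5) + (-1)·(1/5) + (2)·(2/5) = 1/5.
The best pure response is target 2 with expected payoff 1/5.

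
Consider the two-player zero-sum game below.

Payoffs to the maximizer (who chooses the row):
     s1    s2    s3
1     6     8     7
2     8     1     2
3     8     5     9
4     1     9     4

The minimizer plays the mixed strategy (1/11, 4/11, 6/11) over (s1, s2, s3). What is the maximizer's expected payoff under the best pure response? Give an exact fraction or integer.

1: (6)·(1/11) + (8)·(4/11) + (7)·(6/11) = 80/11.
2: (8)·(1/11) + (1)·(4/11) + (2)·(6/11) = 24/11.
3: (8)·(1/11) + (5)·(4/11) + (9)·(6/11) = 82/11.
4: (1)·(1/11) + (9)·(4/11) + (4)·(6/11) = 61/11.
The best pure response is 3 with expected payoff 82/11.

82/11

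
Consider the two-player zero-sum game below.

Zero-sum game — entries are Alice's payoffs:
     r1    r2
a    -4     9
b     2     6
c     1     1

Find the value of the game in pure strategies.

2

Row minima: -4, 2, 1 → Alice's maximin is 2.
Column maxima: 2, 9 → Bob's minimax is 2.
They coincide at (b, r1), so the value is 2.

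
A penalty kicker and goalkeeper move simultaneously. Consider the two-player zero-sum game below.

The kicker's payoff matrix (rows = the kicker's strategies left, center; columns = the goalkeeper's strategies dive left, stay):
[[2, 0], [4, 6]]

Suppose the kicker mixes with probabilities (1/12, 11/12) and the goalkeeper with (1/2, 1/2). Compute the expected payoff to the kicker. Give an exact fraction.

Against (1/2, 1/2), each row's expected payoff is left: 1; center: 5.
Taking the (1/12, 11/12)-weighted average: (1/12)·(1) + (11/12)·(5) = 14/3.

14/3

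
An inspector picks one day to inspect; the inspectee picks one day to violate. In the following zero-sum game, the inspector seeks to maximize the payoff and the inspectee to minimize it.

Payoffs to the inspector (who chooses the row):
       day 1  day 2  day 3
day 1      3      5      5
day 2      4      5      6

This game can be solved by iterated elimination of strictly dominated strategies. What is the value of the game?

Column day 2 is strictly dominated by day 1 for the inspectee (3<5, 4<5); eliminate day 2.
Column day 3 is strictly dominated by day 1 for the inspectee (3<5, 4<6); eliminate day 3.
Row day 1 is strictly dominated by row day 2 (4>3); eliminate day 1.
Only (day 2, day 1) remains, with payoff 4.

4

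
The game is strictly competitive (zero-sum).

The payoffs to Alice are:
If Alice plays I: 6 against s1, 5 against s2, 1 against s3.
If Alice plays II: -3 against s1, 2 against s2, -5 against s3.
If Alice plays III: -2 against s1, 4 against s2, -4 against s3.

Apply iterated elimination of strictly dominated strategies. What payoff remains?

1

Column s2 is strictly dominated by s3 for Bob (1<5, -5<2, -4<4); eliminate s2.
Row III is strictly dominated by row I (6>-2, 1>-4); eliminate III.
Row II is strictly dominated by row I (6>-3, 1>-5); eliminate II.
Column s1 is strictly dominated by s3 for Bob (1<6); eliminate s1.
Only (I, s3) remains, with payoff 1.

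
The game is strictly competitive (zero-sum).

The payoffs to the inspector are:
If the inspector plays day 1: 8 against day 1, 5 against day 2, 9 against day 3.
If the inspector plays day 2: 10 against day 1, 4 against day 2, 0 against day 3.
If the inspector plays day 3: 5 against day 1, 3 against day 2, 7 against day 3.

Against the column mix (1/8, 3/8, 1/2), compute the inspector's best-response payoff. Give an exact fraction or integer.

day 1: (8)·(1/8) + (5)·(3/8) + (9)·(1/2) = 59/8.
day 2: (10)·(1/8) + (4)·(3/8) + (0)·(1/2) = 11/4.
day 3: (5)·(1/8) + (3)·(3/8) + (7)·(1/2) = 21/4.
The best pure response is day 1 with expected payoff 59/8.

59/8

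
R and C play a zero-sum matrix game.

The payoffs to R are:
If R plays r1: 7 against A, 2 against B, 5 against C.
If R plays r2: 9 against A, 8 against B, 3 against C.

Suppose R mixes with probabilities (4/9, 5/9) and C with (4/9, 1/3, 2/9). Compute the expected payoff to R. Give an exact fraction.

Against (4/9, 1/3, 2/9), each row's expected payoff is r1: 44/9; r2: 22/3.
Taking the (4/9, 5/9)-weighted average: (4/9)·(44/9) + (5/9)·(22/3) = 506/81.

506/81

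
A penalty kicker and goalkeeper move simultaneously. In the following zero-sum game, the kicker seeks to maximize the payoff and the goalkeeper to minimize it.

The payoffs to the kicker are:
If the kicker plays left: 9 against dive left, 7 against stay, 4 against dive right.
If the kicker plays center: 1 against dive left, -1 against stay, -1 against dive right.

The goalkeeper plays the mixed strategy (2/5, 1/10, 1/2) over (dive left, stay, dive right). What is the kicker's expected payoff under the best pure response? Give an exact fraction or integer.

63/10

left: (9)·(2/5) + (7)·(1/10) + (4)·(1/2) = 63/10.
center: (1)·(2/5) + (-1)·(1/10) + (-1)·(1/2) = -1/5.
The best pure response is left with expected payoff 63/10.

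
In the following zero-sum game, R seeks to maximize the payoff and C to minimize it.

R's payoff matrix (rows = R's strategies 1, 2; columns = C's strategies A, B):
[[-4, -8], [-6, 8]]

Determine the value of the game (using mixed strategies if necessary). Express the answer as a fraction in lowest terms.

-40/9

Row minima are -8 and -6, so R's maximin is -6; column maxima are -4 and 8, so C's minimax is -4. These differ, so the equilibrium is in mixed strategies.
Let R play 1 with probability p. C is indifferent when −4p − 6(1−p) = −8p + 8(1−p), giving p = 7/9.
Let C play A with probability q. R is indifferent when −4q − 8(1−q) = −6q + 8(1−q), giving q = 8/9.
The value is -4·(8/9) + (-8)·(1/9) = -40/9.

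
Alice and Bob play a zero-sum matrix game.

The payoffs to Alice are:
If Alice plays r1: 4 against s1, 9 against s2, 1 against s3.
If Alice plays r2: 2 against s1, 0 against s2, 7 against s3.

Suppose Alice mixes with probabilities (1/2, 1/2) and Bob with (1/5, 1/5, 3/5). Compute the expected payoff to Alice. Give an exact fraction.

Against (1/5, 1/5, 3/5), each row's expected payoff is r1: 16/5; r2: 23/5.
Taking the (1/2, 1/2)-weighted average: (1/2)·(16/5) + (1/2)·(23/5) = 39/10.

39/10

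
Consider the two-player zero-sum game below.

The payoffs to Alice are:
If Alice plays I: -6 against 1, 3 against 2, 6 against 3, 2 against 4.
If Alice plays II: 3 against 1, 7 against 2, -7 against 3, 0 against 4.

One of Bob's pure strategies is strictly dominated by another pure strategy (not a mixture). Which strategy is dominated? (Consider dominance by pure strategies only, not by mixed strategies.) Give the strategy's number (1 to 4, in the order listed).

Bob prefers columns that give Alice less. Compare 2 with 1: -6 < 3, 3 < 7.
So 1 strictly dominates 2 for Bob; 2 is strictly dominated.

2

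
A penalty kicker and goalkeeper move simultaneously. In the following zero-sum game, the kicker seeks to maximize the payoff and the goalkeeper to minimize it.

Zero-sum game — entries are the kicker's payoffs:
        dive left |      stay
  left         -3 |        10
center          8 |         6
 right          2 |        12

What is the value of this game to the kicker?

7

Row left is strictly dominated by row right, so the kicker never plays it.
The remaining 2×2 game on (center, right) × (dive left, stay) has no saddle point. Let the kicker play center with probability p; indifference gives 8p + 2(1−p) = 6p + 12(1−p), so p = 5/6.
Similarly the goalkeeper's optimal q on dive left is 1/2, and the value is 8·(1/2) + (6)·(1/2) = 7.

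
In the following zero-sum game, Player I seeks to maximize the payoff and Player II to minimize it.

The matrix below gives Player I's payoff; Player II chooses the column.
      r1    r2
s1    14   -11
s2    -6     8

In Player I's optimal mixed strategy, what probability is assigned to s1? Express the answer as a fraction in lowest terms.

14/39

Row minima are -11 and -6, so Player I's maximin is -6; column maxima are 14 and 8, so Player II's minimax is 8. These differ, so the equilibrium is in mixed strategies.
Let Player I play s1 with probability p. Player II is indifferent when 14p − 6(1−p) = −11p + 8(1−p), giving p = 14/39.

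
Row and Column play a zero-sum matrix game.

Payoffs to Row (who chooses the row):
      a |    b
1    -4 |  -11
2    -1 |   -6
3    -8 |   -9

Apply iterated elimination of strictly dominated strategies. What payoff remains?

-6

Row 1 is strictly dominated by row 2 (-1>-4, -6>-11); eliminate 1.
Row 3 is strictly dominated by row 2 (-1>-8, -6>-9); eliminate 3.
Column a is strictly dominated by b for Column (-6<-1); eliminate a.
Only (2, b) remains, with payoff -6.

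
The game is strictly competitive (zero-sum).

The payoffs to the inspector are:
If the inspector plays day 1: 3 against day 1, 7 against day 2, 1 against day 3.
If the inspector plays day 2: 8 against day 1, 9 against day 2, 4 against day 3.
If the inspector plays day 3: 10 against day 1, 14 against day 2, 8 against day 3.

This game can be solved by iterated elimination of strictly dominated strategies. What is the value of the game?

8

Column day 1 is strictly dominated by day 3 for the inspectee (1<3, 4<8, 8<10); eliminate day 1.
Column day 2 is strictly dominated by day 3 for the inspectee (1<7, 4<9, 8<14); eliminate day 2.
Row day 1 is strictly dominated by row day 2 (4>1); eliminate day 1.
Row day 2 is strictly dominated by row day 3 (8>4); eliminate day 2.
Only (day 3, day 3) remains, with payoff 8.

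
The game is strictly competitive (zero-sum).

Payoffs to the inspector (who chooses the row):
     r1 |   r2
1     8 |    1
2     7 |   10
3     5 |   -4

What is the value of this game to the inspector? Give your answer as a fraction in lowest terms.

Row 3 is strictly dominated by row 1, so the inspector never plays it.
The remaining 2×2 game on (1, 2) × (r1, r2) has no saddle point. Let the inspector play 1 with probability p; indifference gives 8p + 7(1−p) = p + 10(1−p), so p = 3/10.
Similarly the inspectee's optimal q on r1 is 9/10, and the value is 8·(9/10) + (1)·(1/10) = 73/10.

73/10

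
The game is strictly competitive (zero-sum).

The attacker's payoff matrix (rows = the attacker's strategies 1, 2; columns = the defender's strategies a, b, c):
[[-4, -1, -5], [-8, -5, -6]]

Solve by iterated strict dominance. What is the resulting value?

-5

Row 2 is strictly dominated by row 1 (-4>-8, -1>-5, -5>-6); eliminate 2.
Column a is strictly dominated by c for the defender (-5<-4); eliminate a.
Column b is strictly dominated by c for the defender (-5<-1); eliminate b.
Only (1, c) remains, with payoff -5.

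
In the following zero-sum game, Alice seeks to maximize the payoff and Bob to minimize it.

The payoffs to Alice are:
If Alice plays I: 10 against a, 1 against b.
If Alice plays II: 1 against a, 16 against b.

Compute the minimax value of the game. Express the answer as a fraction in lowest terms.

Row minima are 1 and 1, so Alice's maximin is 1; column maxima are 10 and 16, so Bob's minimax is 10. These differ, so the equilibrium is in mixed strategies.
Let Alice play I with probability p. Bob is indifferent when 10p + (1−p) = p + 16(1−p), giving p = 5/8.
Let Bob play a with probability q. Alice is indifferent when 10q + (1−q) = q + 16(1−q), giving q = 5/8.
The value is 10·(5/8) + (1)·(3/8) = 53/8.

53/8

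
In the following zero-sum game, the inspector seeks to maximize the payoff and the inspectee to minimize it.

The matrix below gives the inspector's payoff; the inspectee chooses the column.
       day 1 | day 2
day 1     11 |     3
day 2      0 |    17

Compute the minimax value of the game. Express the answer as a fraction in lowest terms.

Row minima are 3 and 0, so the inspector's maximin is 3; column maxima are 11 and 17, so the inspectee's minimax is 11. These differ, so the equilibrium is in mixed strategies.
Let the inspector play day 1 with probability p. The inspectee is indifferent when 11p = 3p + 17(1−p), giving p = 17/25.
Let the inspectee play day 1 with probability q. The inspector is indifferent when 11q + 3(1−q) = 17(1−q), giving q = 14/25.
The value is 11·(14/25) + (3)·(11/25) = 187/25.

187/25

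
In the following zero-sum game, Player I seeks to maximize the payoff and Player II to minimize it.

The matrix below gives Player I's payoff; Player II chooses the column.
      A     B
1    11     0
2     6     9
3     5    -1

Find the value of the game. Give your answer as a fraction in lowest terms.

Row 3 is strictly dominated by row 1, so Player I never plays it.
The remaining 2×2 game on (1, 2) × (A, B) has no saddle point. Let Player I play 1 with probability p; indifference gives 11p + 6(1−p) = 9(1−p), so p = 3/14.
Similarly Player II's optimal q on A is 9/14, and the value is 11·(9/14) + (0)·(5/14) = 99/14.

99/14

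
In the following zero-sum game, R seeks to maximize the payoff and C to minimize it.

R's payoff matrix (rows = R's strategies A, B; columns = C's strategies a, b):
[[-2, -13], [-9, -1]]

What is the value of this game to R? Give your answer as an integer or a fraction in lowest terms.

Row minima are -13 and -9, so R's maximin is -9; column maxima are -2 and -1, so C's minimax is -2. These differ, so the equilibrium is in mixed strategies.
Let R play A with probability p. C is indifferent when −2p − 9(1−p) = −13p − (1−p), giving p = 8/19.
Let C play a with probability q. R is indifferent when −2q − 13(1−q) = −9q − (1−q), giving q = 12/19.
The value is -2·(12/19) + (-13)·(7/19) = -115/19.

-115/19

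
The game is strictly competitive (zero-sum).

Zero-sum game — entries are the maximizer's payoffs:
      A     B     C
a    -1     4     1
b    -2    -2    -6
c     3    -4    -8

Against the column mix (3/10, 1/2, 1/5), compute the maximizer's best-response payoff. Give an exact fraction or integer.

19/10

a: (-1)·(3/10) + (4)·(1/2) + (1)·(1/5) = 19/10.
b: (-2)·(3/10) + (-2)·(1/2) + (-6)·(1/5) = -14/5.
c: (3)·(3/10) + (-4)·(1/2) + (-8)·(1/5) = -27/10.
The best pure response is a with expected payoff 19/10.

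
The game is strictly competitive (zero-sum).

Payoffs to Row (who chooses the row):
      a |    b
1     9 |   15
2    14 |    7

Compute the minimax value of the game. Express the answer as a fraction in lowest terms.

Row minima are 9 and 7, so Row's maximin is 9; column maxima are 14 and 15, so Column's minimax is 14. These differ, so the equilibrium is in mixed strategies.
Let Row play 1 with probability p. Column is indifferent when 9p + 14(1−p) = 15p + 7(1−p), giving p = 7/13.
Let Column play a with probability q. Row is indifferent when 9q + 15(1−q) = 14q + 7(1−q), giving q = 8/13.
The value is 9·(8/13) + (15)·(5/13) = 147/13.

147/13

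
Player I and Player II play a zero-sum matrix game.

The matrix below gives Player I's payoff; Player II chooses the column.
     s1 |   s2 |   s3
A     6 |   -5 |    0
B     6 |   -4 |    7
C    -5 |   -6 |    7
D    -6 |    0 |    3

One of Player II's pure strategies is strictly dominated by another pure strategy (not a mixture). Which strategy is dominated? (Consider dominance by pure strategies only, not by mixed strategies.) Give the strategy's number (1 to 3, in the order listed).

3

Player II prefers columns that give Player I less. Compare s3 with s2: -5 < 0, -4 < 7, -6 < 7, 0 < 3.
So s2 strictly dominates s3 for Player II; s3 is strictly dominated.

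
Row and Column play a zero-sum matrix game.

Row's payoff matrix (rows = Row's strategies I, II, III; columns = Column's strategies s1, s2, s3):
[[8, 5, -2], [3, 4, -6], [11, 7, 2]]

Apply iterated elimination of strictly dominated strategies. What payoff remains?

2

Row I is strictly dominated by row III (11>8, 7>5, 2>-2); eliminate I.
Row II is strictly dominated by row III (11>3, 7>4, 2>-6); eliminate II.
Column s1 is strictly dominated by s2 for Column (7<11); eliminate s1.
Column s2 is strictly dominated by s3 for Column (2<7); eliminate s2.
Only (III, s3) remains, with payoff 2.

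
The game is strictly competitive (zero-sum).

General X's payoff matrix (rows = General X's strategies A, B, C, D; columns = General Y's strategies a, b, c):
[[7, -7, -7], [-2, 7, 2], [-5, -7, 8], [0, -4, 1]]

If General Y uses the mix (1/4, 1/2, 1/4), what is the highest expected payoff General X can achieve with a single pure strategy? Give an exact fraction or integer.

A: (7)·(1/4) + (-7)·(1/2) + (-7)·(1/4) = -7/2.
B: (-2)·(1/4) + (7)·(1/2) + (2)·(1/4) = 7/2.
C: (-5)·(1/4) + (-7)·(1/2) + (8)·(1/4) = -11/4.
D: (0)·(1/4) + (-4)·(1/2) + (1)·(1/4) = -7/4.
The best pure response is B with expected payoff 7/2.

7/2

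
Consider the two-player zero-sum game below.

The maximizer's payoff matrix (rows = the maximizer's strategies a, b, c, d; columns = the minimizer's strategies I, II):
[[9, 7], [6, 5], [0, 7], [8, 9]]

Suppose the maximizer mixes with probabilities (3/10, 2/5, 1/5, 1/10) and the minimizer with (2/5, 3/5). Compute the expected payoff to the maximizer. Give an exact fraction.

Against (2/5, 3/5), each row's expected payoff is a: 39/5; b: 27/5; c: 21/5; d: 43/5.
Taking the (3/10, 2/5, 1/5, 1/10)-weighted average: (3/10)·(39/5) + (2/5)·(27/5) + (1/5)·(21/5) + (1/10)·(43/5) = 31/5.

31/5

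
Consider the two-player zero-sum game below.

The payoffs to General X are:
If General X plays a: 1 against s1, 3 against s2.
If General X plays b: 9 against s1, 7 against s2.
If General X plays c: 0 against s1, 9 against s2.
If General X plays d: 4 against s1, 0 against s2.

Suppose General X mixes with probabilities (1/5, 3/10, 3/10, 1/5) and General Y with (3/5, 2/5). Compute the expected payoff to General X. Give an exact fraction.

219/50

Against (3/5, 2/5), each row's expected payoff is a: 9/5; b: 41/5; c: 18/5; d: 12/5.
Taking the (1/5, 3/10, 3/10, 1/5)-weighted average: (1/5)·(9/5) + (3/10)·(41/5) + (3/10)·(18/5) + (1/5)·(12/5) = 219/50.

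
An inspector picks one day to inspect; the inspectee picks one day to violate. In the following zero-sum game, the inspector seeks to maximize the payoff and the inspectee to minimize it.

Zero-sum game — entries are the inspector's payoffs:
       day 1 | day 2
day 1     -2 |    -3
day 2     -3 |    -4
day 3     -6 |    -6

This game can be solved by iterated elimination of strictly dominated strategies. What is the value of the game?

-3

Row day 2 is strictly dominated by row day 1 (-2>-3, -3>-4); eliminate day 2.
Row day 3 is strictly dominated by row day 1 (-2>-6, -3>-6); eliminate day 3.
Column day 1 is strictly dominated by day 2 for the inspectee (-3<-2); eliminate day 1.
Only (day 1, day 2) remains, with payoff -3.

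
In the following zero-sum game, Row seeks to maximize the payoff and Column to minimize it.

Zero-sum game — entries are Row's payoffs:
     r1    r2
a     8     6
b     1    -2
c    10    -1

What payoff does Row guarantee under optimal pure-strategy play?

6

Row minima: 6, -2, -1 → Row's maximin is 6.
Column maxima: 10, 6 → Column's minimax is 6.
They coincide at (a, r2), so the value is 6.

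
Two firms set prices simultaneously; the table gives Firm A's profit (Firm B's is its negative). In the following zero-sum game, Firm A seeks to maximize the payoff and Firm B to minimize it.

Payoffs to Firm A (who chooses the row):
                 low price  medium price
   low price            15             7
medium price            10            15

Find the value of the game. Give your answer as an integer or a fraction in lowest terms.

155/13

Row minima are 7 and 10, so Firm A's maximin is 10; column maxima are 15 and 15, so Firm B's minimax is 15. These differ, so the equilibrium is in mixed strategies.
Let Firm A play low price with probability p. Firm B is indifferent when 15p + 10(1−p) = 7p + 15(1−p), giving p = 5/13.
Let Firm B play low price with probability q. Firm A is indifferent when 15q + 7(1−q) = 10q + 15(1−q), giving q = 8/13.
The value is 15·(8/13) + (7)·(5/13) = 155/13.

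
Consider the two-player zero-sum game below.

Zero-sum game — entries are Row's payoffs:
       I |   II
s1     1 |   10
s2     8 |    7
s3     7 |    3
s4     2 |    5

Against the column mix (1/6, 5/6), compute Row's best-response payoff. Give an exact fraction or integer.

s1: (1)·(1/6) + (10)·(5/6) = 17/2.
s2: (8)·(1/6) + (7)·(5/6) = 43/6.
s3: (7)·(1/6) + (3)·(5/6) = 11/3.
s4: (2)·(1/6) + (5)·(5/6) = 9/2.
The best pure response is s1 with expected payoff 17/2.

17/2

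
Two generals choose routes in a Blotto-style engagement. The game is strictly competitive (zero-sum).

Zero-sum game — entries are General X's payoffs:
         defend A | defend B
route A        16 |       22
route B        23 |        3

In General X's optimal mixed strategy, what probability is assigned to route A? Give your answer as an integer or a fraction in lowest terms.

Row minima are 16 and 3, so General X's maximin is 16; column maxima are 23 and 22, so General Y's minimax is 22. These differ, so the equilibrium is in mixed strategies.
Let General X play route A with probability p. General Y is indifferent when 16p + 23(1−p) = 22p + 3(1−p), giving p = 10/13.

10/13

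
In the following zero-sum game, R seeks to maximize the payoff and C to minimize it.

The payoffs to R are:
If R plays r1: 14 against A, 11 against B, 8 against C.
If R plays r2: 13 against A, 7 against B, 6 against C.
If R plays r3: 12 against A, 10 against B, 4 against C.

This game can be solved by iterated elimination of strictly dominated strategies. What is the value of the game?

Column B is strictly dominated by C for C (8<11, 6<7, 4<10); eliminate B.
Row r3 is strictly dominated by row r1 (14>12, 8>4); eliminate r3.
Column A is strictly dominated by C for C (8<14, 6<13); eliminate A.
Row r2 is strictly dominated by row r1 (8>6); eliminate r2.
Only (r1, C) remains, with payoff 8.

8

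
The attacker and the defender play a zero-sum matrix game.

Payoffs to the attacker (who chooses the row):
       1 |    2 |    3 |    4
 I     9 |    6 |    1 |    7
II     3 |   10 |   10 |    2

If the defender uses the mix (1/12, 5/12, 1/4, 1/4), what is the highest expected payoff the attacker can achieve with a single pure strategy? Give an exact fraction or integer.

89/12

I: (9)·(1/12) + (6)·(5/12) + (1)·(1/4) + (7)·(1/4) = 21/4.
II: (3)·(1/12) + (10)·(5/12) + (10)·(1/4) + (2)·(1/4) = 89/12.
The best pure response is II with expected payoff 89/12.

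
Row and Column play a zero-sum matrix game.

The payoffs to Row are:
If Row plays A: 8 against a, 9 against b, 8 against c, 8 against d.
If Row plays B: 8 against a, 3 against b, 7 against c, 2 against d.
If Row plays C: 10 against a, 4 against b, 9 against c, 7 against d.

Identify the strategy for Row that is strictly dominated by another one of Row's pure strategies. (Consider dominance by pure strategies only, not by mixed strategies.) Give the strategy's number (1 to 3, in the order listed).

Compare B with C: 10 > 8, 4 > 3, 9 > 7, 7 > 2.
So C strictly dominates B for Row; B is strictly dominated.

2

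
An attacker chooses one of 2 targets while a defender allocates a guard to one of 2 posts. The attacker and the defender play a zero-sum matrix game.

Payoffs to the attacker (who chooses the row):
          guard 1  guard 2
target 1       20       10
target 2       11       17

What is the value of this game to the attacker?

115/8

Row minima are 10 and 11, so the attacker's maximin is 11; column maxima are 20 and 17, so the defender's minimax is 17. These differ, so the equilibrium is in mixed strategies.
Let the attacker play target 1 with probability p. The defender is indifferent when 20p + 11(1−p) = 10p + 17(1−p), giving p = 3/8.
Let the defender play guard 1 with probability q. The attacker is indifferent when 20q + 10(1−q) = 11q + 17(1−q), giving q = 7/16.
The value is 20·(7/16) + (10)·(9/16) = 115/8.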